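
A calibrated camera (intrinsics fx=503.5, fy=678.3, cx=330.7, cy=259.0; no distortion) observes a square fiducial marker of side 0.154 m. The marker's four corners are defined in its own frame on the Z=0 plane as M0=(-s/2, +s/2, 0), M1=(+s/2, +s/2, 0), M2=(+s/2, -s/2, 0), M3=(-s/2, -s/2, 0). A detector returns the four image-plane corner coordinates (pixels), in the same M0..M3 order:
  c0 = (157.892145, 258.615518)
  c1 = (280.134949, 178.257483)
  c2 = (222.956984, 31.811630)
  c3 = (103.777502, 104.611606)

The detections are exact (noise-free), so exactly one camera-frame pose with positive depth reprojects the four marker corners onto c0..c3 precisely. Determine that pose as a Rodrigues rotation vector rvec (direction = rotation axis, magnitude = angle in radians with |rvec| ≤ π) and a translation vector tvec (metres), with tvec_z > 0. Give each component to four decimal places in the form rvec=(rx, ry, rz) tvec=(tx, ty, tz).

rvec=(-0.1764, -0.0779, -0.4789) tvec=(-0.1628, -0.1023, 0.5891)

Intrinsics K: fx=503.5, fy=678.3, cx=330.7, cy=259.0
Marker side s = 0.154 m; corners in marker frame (Z=0):
  M0 = (-0.0770, +0.0770, 0)
  M1 = (+0.0770, +0.0770, 0)
  M2 = (+0.0770, -0.0770, 0)
  M3 = (-0.0770, -0.0770, 0)
Detected image corners:
  c0 = (157.892145, 258.615518) px
  c1 = (280.134949, 178.257483) px
  c2 = (222.956984, 31.811630) px
  c3 = (103.777502, 104.611606) px
Planar DLT: solve 8×8 A·h = b for H (H[2,2]=1):
  H  [+821.21503 +312.66410 +191.55656]
  H  [-468.61822 +938.51296 +141.26765]
  H  [+0.19652 -0.25538 +1.00000]
B = K⁻¹H; ‖b₁‖=1.697369, ‖b₂‖=1.697369; λ = 2/(‖b₁‖+‖b₂‖) = 0.589147, sign → tz>0 ⇒ λ=+0.589147
r₁ = λ·B[:,0] = (+0.88486,-0.45123,+0.11578); r₂ = λ·B[:,1] = (+0.46467,+0.87261,-0.15046)
r₃ = r₁×r₂ = (-0.03314,+0.18693,+0.98181); SVD([r₁ r₂ r₃]) → R = UVᵀ:
  R  [+0.88486 +0.46467 -0.03314]
  R  [-0.45123 +0.87261 +0.18693]
  R  [+0.11578 -0.15046 +0.98181]
t = (-0.16281, -0.10226, +0.58915) m
tr R = 2.739287; θ = arccos((tr R − 1)/2) = 0.516317 rad = 29.583°
axis k = ((R−Rᵀ)₃₂, (R−Rᵀ)₁₃, (R−Rᵀ)₂₁) / (2 sinθ) = (-0.341706, -0.150820, -0.927626)
rvec = θ·k = (-0.176428, -0.077871, -0.478949)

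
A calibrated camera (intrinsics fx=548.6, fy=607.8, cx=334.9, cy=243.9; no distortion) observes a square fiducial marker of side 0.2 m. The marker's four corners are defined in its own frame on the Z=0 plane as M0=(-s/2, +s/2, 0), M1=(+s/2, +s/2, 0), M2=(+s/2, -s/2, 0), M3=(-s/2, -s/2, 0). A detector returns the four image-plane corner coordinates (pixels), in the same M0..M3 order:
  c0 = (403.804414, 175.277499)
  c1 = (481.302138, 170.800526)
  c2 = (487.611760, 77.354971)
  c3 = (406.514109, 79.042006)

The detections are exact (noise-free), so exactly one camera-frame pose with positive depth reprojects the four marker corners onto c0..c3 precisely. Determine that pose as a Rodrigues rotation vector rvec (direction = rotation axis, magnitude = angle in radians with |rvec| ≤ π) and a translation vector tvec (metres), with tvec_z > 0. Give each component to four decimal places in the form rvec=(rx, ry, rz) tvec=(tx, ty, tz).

Intrinsics K: fx=548.6, fy=607.8, cx=334.9, cy=243.9
Marker side s = 0.2 m; corners in marker frame (Z=0):
  M0 = (-0.1000, +0.1000, 0)
  M1 = (+0.1000, +0.1000, 0)
  M2 = (+0.1000, -0.1000, 0)
  M3 = (-0.1000, -0.1000, 0)
Detected image corners:
  c0 = (403.804414, 175.277499) px
  c1 = (481.302138, 170.800526) px
  c2 = (487.611760, 77.354971) px
  c3 = (406.514109, 79.042006) px
Planar DLT: solve 8×8 A·h = b for H (H[2,2]=1):
  H  [+465.10944 +82.19315 +445.36850]
  H  [+3.86478 +503.71416 +126.71302]
  H  [+0.15475 +0.23579 +1.00000]
B = K⁻¹H; ‖b₁‖=0.771090, ‖b₂‖=0.771090; λ = 2/(‖b₁‖+‖b₂‖) = 1.296865, sign → tz>0 ⇒ λ=+1.296865
r₁ = λ·B[:,0] = (+0.97698,-0.07229,+0.20069); r₂ = λ·B[:,1] = (+0.00763,+0.95207,+0.30579)
r₃ = r₁×r₂ = (-0.21317,-0.29722,+0.93071); SVD([r₁ r₂ r₃]) → R = UVᵀ:
  R  [+0.97698 +0.00763 -0.21317]
  R  [-0.07229 +0.95207 -0.29722]
  R  [+0.20069 +0.30579 +0.93071]
t = (+0.26114, -0.25004, +1.29686) m
tr R = 2.859764; θ = arccos((tr R − 1)/2) = 0.376705 rad = 21.584°
axis k = ((R−Rᵀ)₃₂, (R−Rᵀ)₁₃, (R−Rᵀ)₂₁) / (2 sinθ) = (+0.819613, -0.562526, -0.108623)
rvec = θ·k = (+0.308752, -0.211906, -0.040919)

rvec=(0.3088, -0.2119, -0.0409) tvec=(0.2611, -0.2500, 1.2969)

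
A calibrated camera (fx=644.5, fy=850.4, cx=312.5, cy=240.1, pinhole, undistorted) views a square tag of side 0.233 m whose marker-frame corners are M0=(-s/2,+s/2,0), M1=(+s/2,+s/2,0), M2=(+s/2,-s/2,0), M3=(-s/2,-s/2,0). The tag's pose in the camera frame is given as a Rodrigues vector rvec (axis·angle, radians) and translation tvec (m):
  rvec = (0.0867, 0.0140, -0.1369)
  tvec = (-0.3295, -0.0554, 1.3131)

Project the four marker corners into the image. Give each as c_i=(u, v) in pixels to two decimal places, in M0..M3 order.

Intrinsics K: fx=644.5, fy=850.4, cx=312.5, cy=240.1
Marker side s = 0.233 m; corners in marker frame (Z=0):
  M0 = (-0.1165, +0.1165, 0)
  M1 = (+0.1165, +0.1165, 0)
  M2 = (+0.1165, -0.1165, 0)
  M3 = (-0.1165, -0.1165, 0)
rvec = (0.0867, 0.0140, -0.1369), |rvec| = θ = 0.16265 rad = 9.319°
Rodrigues: sinθ=0.16193, 1−cosθ=0.01320; R = I + sinθ·[k]× + (1−cosθ)·[k]×²:
    [+0.99055 +0.13690 +0.00802]
    [-0.13569 +0.98690 -0.08727]
    [-0.01986 +0.08536 +0.99615]
t = (-0.3295, -0.0554, 1.3131) m
M0: Pc = R·M0+t = (-0.42895, +0.07538, +1.32536); u = 644.5·(-0.42895)/1.32536 + 312.5 = 103.9086, v = 850.4·(+0.07538)/1.32536 + 240.1 = 288.4679
M1: Pc = R·M1+t = (-0.19815, +0.04377, +1.32073); u = 644.5·(-0.19815)/1.32073 + 312.5 = 215.8046, v = 850.4·(+0.04377)/1.32073 + 240.1 = 268.2801
M2: Pc = R·M2+t = (-0.23005, -0.18618, +1.30084); u = 644.5·(-0.23005)/1.30084 + 312.5 = 198.5222, v = 850.4·(-0.18618)/1.30084 + 240.1 = 118.3872
M3: Pc = R·M3+t = (-0.46085, -0.15457, +1.30547); u = 644.5·(-0.46085)/1.30547 + 312.5 = 84.9826, v = 850.4·(-0.15457)/1.30547 + 240.1 = 139.4138

c0=(103.91, 288.47) c1=(215.80, 268.28) c2=(198.52, 118.39) c3=(84.98, 139.41)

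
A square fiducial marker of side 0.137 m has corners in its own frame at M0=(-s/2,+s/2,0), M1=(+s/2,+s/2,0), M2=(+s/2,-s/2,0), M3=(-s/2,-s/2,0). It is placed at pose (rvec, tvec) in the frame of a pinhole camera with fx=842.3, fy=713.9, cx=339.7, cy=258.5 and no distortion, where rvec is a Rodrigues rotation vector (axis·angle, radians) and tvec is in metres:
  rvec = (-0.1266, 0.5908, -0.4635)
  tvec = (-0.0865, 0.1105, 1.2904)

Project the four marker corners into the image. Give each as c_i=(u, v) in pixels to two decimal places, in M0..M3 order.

c0=(268.71, 369.09) c1=(332.85, 339.33) c2=(298.18, 268.78) c3=(237.43, 301.45)

Intrinsics K: fx=842.3, fy=713.9, cx=339.7, cy=258.5
Marker side s = 0.137 m; corners in marker frame (Z=0):
  M0 = (-0.0685, +0.0685, 0)
  M1 = (+0.0685, +0.0685, 0)
  M2 = (+0.0685, -0.0685, 0)
  M3 = (-0.0685, -0.0685, 0)
rvec = (-0.1266, 0.5908, -0.4635), |rvec| = θ = 0.76151 rad = 43.632°
Rodrigues: sinθ=0.69002, 1−cosθ=0.27621; R = I + sinθ·[k]× + (1−cosθ)·[k]×²:
    [+0.73143 +0.38436 +0.56328]
    [-0.45561 +0.89004 -0.01571]
    [-0.50738 -0.24514 +0.82612]
t = (-0.0865, 0.1105, 1.2904) m
M0: Pc = R·M0+t = (-0.11027, +0.20268, +1.30836); u = 842.3·(-0.11027)/1.30836 + 339.7 = 268.7076, v = 713.9·(+0.20268)/1.30836 + 258.5 = 369.0894
M1: Pc = R·M1+t = (-0.01007, +0.14026, +1.23885); u = 842.3·(-0.01007)/1.23885 + 339.7 = 332.8542, v = 713.9·(+0.14026)/1.23885 + 258.5 = 339.3254
M2: Pc = R·M2+t = (-0.06273, +0.01832, +1.27244); u = 842.3·(-0.06273)/1.27244 + 339.7 = 298.1781, v = 713.9·(+0.01832)/1.27244 + 258.5 = 268.7801
M3: Pc = R·M3+t = (-0.16293, +0.08074, +1.34195); u = 842.3·(-0.16293)/1.34195 + 339.7 = 237.4330, v = 713.9·(+0.08074)/1.34195 + 258.5 = 301.4534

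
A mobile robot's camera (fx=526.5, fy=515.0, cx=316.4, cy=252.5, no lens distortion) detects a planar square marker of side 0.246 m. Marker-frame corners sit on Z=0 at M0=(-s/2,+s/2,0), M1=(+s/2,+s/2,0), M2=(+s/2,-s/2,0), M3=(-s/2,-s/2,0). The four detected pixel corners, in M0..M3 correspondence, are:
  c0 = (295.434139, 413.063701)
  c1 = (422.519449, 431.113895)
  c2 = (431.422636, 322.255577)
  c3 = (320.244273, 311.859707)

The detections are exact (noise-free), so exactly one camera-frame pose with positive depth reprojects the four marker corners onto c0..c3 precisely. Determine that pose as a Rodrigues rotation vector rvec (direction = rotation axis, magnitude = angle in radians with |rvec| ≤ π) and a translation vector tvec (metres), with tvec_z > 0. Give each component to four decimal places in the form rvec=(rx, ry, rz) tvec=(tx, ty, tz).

Intrinsics K: fx=526.5, fy=515.0, cx=316.4, cy=252.5
Marker side s = 0.246 m; corners in marker frame (Z=0):
  M0 = (-0.1230, +0.1230, 0)
  M1 = (+0.1230, +0.1230, 0)
  M2 = (+0.1230, -0.1230, 0)
  M3 = (-0.1230, -0.1230, 0)
Detected image corners:
  c0 = (295.434139, 413.063701) px
  c1 = (422.519449, 431.113895) px
  c2 = (431.422636, 322.255577) px
  c3 = (320.244273, 311.859707) px
Planar DLT: solve 8×8 A·h = b for H (H[2,2]=1):
  H  [+401.69526 -280.17431 +366.39859]
  H  [-24.05351 +214.51169 +365.67625]
  H  [-0.21856 -0.57371 +1.00000]
B = K⁻¹H; ‖b₁‖=0.922598, ‖b₂‖=0.922598; λ = 2/(‖b₁‖+‖b₂‖) = 1.083896, sign → tz>0 ⇒ λ=+1.083896
r₁ = λ·B[:,0] = (+0.96932,+0.06552,-0.23689); r₂ = λ·B[:,1] = (-0.20310,+0.75635,-0.62184)
r₃ = r₁×r₂ = (+0.13843,+0.65087,+0.74646); SVD([r₁ r₂ r₃]) → R = UVᵀ:
  R  [+0.96932 -0.20310 +0.13843]
  R  [+0.06552 +0.75635 +0.65087]
  R  [-0.23689 -0.62184 +0.74646]
t = (+0.10293, +0.23820, +1.08390) m
tr R = 2.472136; θ = arccos((tr R − 1)/2) = 0.743553 rad = 42.602°
axis k = ((R−Rᵀ)₃₂, (R−Rᵀ)₁₃, (R−Rᵀ)₂₁) / (2 sinθ) = (-0.940091, +0.277234, +0.198417)
rvec = θ·k = (-0.699008, +0.206139, +0.147533)

rvec=(-0.6990, 0.2061, 0.1475) tvec=(0.1029, 0.2382, 1.0839)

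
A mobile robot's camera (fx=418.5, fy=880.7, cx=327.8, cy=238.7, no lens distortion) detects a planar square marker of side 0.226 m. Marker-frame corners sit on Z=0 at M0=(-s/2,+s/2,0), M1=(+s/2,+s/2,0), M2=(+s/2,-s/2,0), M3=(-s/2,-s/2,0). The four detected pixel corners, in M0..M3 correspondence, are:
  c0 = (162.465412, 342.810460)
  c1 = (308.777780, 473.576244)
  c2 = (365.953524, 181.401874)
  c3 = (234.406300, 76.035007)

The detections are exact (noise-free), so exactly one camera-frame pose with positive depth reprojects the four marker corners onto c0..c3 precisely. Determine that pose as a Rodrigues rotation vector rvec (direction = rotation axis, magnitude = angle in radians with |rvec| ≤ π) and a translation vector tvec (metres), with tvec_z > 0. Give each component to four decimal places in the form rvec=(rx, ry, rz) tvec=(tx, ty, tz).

rvec=(-0.3661, 0.0382, 0.3880) tvec=(-0.0880, 0.0141, 0.6220)

Intrinsics K: fx=418.5, fy=880.7, cx=327.8, cy=238.7
Marker side s = 0.226 m; corners in marker frame (Z=0):
  M0 = (-0.1130, +0.1130, 0)
  M1 = (+0.1130, +0.1130, 0)
  M2 = (+0.1130, -0.1130, 0)
  M3 = (-0.1130, -0.1130, 0)
Detected image corners:
  c0 = (162.465412, 342.810460) px
  c1 = (308.777780, 473.576244) px
  c2 = (365.953524, 181.401874) px
  c3 = (234.406300, 76.035007) px
Planar DLT: solve 8×8 A·h = b for H (H[2,2]=1):
  H  [+567.14228 -433.43856 +268.56928]
  H  [+473.27137 +1088.07528 +258.64793]
  H  [-0.17008 -0.54929 +1.00000]
B = K⁻¹H; ‖b₁‖=1.607698, ‖b₂‖=1.607698; λ = 2/(‖b₁‖+‖b₂‖) = 0.622007, sign → tz>0 ⇒ λ=+0.622007
r₁ = λ·B[:,0] = (+0.92579,+0.36293,-0.10579); r₂ = λ·B[:,1] = (-0.37660,+0.86107,-0.34166)
r₃ = r₁×r₂ = (-0.03291,+0.35615,+0.93385); SVD([r₁ r₂ r₃]) → R = UVᵀ:
  R  [+0.92579 -0.37660 -0.03291]
  R  [+0.36293 +0.86107 +0.35615]
  R  [-0.10579 -0.34166 +0.93385]
t = (-0.08803, +0.01409, +0.62201) m
tr R = 2.720714; θ = arccos((tr R − 1)/2) = 0.534826 rad = 30.643°
axis k = ((R−Rᵀ)₃₂, (R−Rᵀ)₁₃, (R−Rᵀ)₂₁) / (2 sinθ) = (-0.684539, +0.071497, +0.725462)
rvec = θ·k = (-0.366109, +0.038239, +0.387996)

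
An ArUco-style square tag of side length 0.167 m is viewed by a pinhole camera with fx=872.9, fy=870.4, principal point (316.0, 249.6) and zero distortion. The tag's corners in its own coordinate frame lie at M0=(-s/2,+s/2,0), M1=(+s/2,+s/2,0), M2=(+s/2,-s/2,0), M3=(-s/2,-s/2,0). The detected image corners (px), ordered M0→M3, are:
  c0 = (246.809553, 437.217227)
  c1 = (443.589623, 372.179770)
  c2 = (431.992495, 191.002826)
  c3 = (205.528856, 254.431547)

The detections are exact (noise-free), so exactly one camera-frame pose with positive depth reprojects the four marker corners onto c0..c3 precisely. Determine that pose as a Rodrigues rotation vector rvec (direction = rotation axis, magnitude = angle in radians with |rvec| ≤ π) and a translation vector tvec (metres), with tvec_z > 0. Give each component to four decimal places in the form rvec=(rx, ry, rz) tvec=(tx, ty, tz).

rvec=(0.5205, -0.2883, -0.2112) tvec=(0.0147, 0.0515, 0.6466)

Intrinsics K: fx=872.9, fy=870.4, cx=316.0, cy=249.6
Marker side s = 0.167 m; corners in marker frame (Z=0):
  M0 = (-0.0835, +0.0835, 0)
  M1 = (+0.0835, +0.0835, 0)
  M2 = (+0.0835, -0.0835, 0)
  M3 = (-0.0835, -0.0835, 0)
Detected image corners:
  c0 = (246.809553, 437.217227) px
  c1 = (443.589623, 372.179770) px
  c2 = (431.992495, 191.002826) px
  c3 = (205.528856, 254.431547) px
Planar DLT: solve 8×8 A·h = b for H (H[2,2]=1):
  H  [+1372.36831 +420.79150 +335.81774]
  H  [-279.97064 +1339.94849 +318.87427]
  H  [+0.33464 +0.79811 +1.00000]
B = K⁻¹H; ‖b₁‖=1.546589, ‖b₂‖=1.546589; λ = 2/(‖b₁‖+‖b₂‖) = 0.646584, sign → tz>0 ⇒ λ=+0.646584
r₁ = λ·B[:,0] = (+0.93823,-0.27003,+0.21637); r₂ = λ·B[:,1] = (+0.12488,+0.84741,+0.51605)
r₃ = r₁×r₂ = (-0.32270,-0.45715,+0.82878); SVD([r₁ r₂ r₃]) → R = UVᵀ:
  R  [+0.93823 +0.12488 -0.32270]
  R  [-0.27003 +0.84741 -0.45715]
  R  [+0.21637 +0.51605 +0.82878]
t = (+0.01468, +0.05146, +0.64658) m
tr R = 2.614414; θ = arccos((tr R − 1)/2) = 0.631391 rad = 36.176°
axis k = ((R−Rᵀ)₃₂, (R−Rᵀ)₁₃, (R−Rᵀ)₂₁) / (2 sinθ) = (+0.824368, -0.456638, -0.334513)
rvec = θ·k = (+0.520499, -0.288317, -0.211209)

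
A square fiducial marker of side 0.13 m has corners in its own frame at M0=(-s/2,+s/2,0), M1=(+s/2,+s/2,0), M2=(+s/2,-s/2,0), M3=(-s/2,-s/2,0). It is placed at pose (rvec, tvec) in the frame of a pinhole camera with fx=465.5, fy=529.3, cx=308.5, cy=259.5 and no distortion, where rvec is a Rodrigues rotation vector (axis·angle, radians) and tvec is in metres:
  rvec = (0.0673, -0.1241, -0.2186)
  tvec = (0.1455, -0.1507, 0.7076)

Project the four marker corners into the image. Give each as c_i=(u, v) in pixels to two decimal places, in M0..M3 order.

Intrinsics K: fx=465.5, fy=529.3, cx=308.5, cy=259.5
Marker side s = 0.13 m; corners in marker frame (Z=0):
  M0 = (-0.0650, +0.0650, 0)
  M1 = (+0.0650, +0.0650, 0)
  M2 = (+0.0650, -0.0650, 0)
  M3 = (-0.0650, -0.0650, 0)
rvec = (0.0673, -0.1241, -0.2186), |rvec| = θ = 0.26022 rad = 14.910°
Rodrigues: sinθ=0.25730, 1−cosθ=0.03367; R = I + sinθ·[k]× + (1−cosθ)·[k]×²:
    [+0.96858 +0.21199 -0.13002]
    [-0.22029 +0.97399 -0.05306]
    [+0.11539 +0.08003 +0.99009]
t = (0.1455, -0.1507, 0.7076) m
M0: Pc = R·M0+t = (+0.09632, -0.07307, +0.70530); u = 465.5·(+0.09632)/0.70530 + 308.5 = 372.0722, v = 529.3·(-0.07307)/0.70530 + 259.5 = 204.6628
M1: Pc = R·M1+t = (+0.22224, -0.10171, +0.72030); u = 465.5·(+0.22224)/0.72030 + 308.5 = 452.1223, v = 529.3·(-0.10171)/0.72030 + 259.5 = 184.7606
M2: Pc = R·M2+t = (+0.19468, -0.22833, +0.70990); u = 465.5·(+0.19468)/0.70990 + 308.5 = 436.1562, v = 529.3·(-0.22833)/0.70990 + 259.5 = 89.2584
M3: Pc = R·M3+t = (+0.06876, -0.19969, +0.69490); u = 465.5·(+0.06876)/0.69490 + 308.5 = 354.5630, v = 529.3·(-0.19969)/0.69490 + 259.5 = 107.3970

c0=(372.07, 204.66) c1=(452.12, 184.76) c2=(436.16, 89.26) c3=(354.56, 107.40)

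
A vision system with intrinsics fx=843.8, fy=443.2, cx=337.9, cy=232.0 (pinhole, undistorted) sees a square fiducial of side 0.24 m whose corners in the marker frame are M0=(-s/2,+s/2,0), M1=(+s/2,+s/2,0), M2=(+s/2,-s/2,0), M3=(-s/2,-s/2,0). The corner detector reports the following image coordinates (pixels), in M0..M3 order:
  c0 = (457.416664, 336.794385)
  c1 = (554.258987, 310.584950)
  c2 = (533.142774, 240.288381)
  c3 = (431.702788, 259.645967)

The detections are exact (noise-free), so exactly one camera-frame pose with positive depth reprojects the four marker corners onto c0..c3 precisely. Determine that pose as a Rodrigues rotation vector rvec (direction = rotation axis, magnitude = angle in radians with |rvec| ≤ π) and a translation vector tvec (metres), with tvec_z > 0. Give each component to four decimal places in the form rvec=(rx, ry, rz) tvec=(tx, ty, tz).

rvec=(0.0694, -0.6309, -0.2210) tvec=(0.2608, 0.1709, 1.3853)

Intrinsics K: fx=843.8, fy=443.2, cx=337.9, cy=232.0
Marker side s = 0.24 m; corners in marker frame (Z=0):
  M0 = (-0.1200, +0.1200, 0)
  M1 = (+0.1200, +0.1200, 0)
  M2 = (+0.1200, -0.1200, 0)
  M3 = (-0.1200, -0.1200, 0)
Detected image corners:
  c0 = (457.416664, 336.794385) px
  c1 = (554.258987, 310.584950) px
  c2 = (533.142774, 240.288381) px
  c3 = (431.702788, 259.645967) px
Planar DLT: solve 8×8 A·h = b for H (H[2,2]=1):
  H  [+618.81690 +143.94957 +496.74148]
  H  [+24.38915 +333.66768 +286.67850]
  H  [+0.41657 +0.09484 +1.00000]
B = K⁻¹H; ‖b₁‖=0.721866, ‖b₂‖=0.721866; λ = 2/(‖b₁‖+‖b₂‖) = 1.385299, sign → tz>0 ⇒ λ=+1.385299
r₁ = λ·B[:,0] = (+0.78485,-0.22584,+0.57707); r₂ = λ·B[:,1] = (+0.18371,+0.97416,+0.13139)
r₃ = r₁×r₂ = (-0.59183,+0.00289,+0.80606); SVD([r₁ r₂ r₃]) → R = UVᵀ:
  R  [+0.78485 +0.18371 -0.59183]
  R  [-0.22584 +0.97416 +0.00289]
  R  [+0.57707 +0.13139 +0.80606]
t = (+0.26078, +0.17091, +1.38530) m
tr R = 2.565066; θ = arccos((tr R − 1)/2) = 0.672073 rad = 38.507°
axis k = ((R−Rᵀ)₃₂, (R−Rᵀ)₁₃, (R−Rᵀ)₂₁) / (2 sinθ) = (+0.103189, -0.938709, -0.328903)
rvec = θ·k = (+0.069351, -0.630881, -0.221047)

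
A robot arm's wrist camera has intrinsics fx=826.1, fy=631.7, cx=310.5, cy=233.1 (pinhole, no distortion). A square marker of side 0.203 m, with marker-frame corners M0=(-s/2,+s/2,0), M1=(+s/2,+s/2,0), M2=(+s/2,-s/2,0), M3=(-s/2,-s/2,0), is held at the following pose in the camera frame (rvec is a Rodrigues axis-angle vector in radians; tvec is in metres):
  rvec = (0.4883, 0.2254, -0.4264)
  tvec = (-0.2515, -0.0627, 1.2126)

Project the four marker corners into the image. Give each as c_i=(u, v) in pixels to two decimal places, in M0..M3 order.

Intrinsics K: fx=826.1, fy=631.7, cx=310.5, cy=233.1
Marker side s = 0.203 m; corners in marker frame (Z=0):
  M0 = (-0.1015, +0.1015, 0)
  M1 = (+0.1015, +0.1015, 0)
  M2 = (+0.1015, -0.1015, 0)
  M3 = (-0.1015, -0.1015, 0)
rvec = (0.4883, 0.2254, -0.4264), |rvec| = θ = 0.68634 rad = 39.324°
Rodrigues: sinθ=0.63371, 1−cosθ=0.22643; R = I + sinθ·[k]× + (1−cosθ)·[k]×²:
    [+0.88818 +0.44661 +0.10803]
    [-0.34080 +0.79799 -0.49705]
    [-0.30820 +0.40466 +0.86097]
t = (-0.2515, -0.0627, 1.2126) m
M0: Pc = R·M0+t = (-0.29632, +0.05289, +1.28495); u = 826.1·(-0.29632)/1.28495 + 310.5 = 119.9953, v = 631.7·(+0.05289)/1.28495 + 233.1 = 259.1001
M1: Pc = R·M1+t = (-0.11602, -0.01629, +1.22239); u = 826.1·(-0.11602)/1.22239 + 310.5 = 232.0938, v = 631.7·(-0.01629)/1.22239 + 233.1 = 224.6793
M2: Pc = R·M2+t = (-0.20668, -0.17829, +1.14025); u = 826.1·(-0.20668)/1.14025 + 310.5 = 160.7617, v = 631.7·(-0.17829)/1.14025 + 233.1 = 134.3282
M3: Pc = R·M3+t = (-0.38698, -0.10911, +1.20281); u = 826.1·(-0.38698)/1.20281 + 310.5 = 44.7178, v = 631.7·(-0.10911)/1.20281 + 233.1 = 175.7993

c0=(120.00, 259.10) c1=(232.09, 224.68) c2=(160.76, 134.33) c3=(44.72, 175.80)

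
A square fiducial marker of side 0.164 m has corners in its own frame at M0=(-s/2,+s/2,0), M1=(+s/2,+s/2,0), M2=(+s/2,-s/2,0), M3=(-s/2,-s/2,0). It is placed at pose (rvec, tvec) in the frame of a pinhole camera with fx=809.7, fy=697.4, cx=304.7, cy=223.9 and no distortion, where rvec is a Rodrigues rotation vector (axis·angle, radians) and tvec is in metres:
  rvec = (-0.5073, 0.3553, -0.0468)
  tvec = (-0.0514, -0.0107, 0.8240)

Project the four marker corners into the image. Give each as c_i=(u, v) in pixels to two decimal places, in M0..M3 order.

Intrinsics K: fx=809.7, fy=697.4, cx=304.7, cy=223.9
Marker side s = 0.164 m; corners in marker frame (Z=0):
  M0 = (-0.0820, +0.0820, 0)
  M1 = (+0.0820, +0.0820, 0)
  M2 = (+0.0820, -0.0820, 0)
  M3 = (-0.0820, -0.0820, 0)
rvec = (-0.5073, 0.3553, -0.0468), |rvec| = θ = 0.62111 rad = 35.587°
Rodrigues: sinθ=0.58194, 1−cosθ=0.18677; R = I + sinθ·[k]× + (1−cosθ)·[k]×²:
    [+0.93782 -0.04341 +0.34439]
    [-0.13111 +0.87435 +0.46726]
    [-0.32140 -0.48336 +0.81429]
t = (-0.0514, -0.0107, 0.8240) m
M0: Pc = R·M0+t = (-0.13186, +0.07175, +0.81072); u = 809.7·(-0.13186)/0.81072 + 304.7 = 173.0044, v = 697.4·(+0.07175)/0.81072 + 223.9 = 285.6189
M1: Pc = R·M1+t = (+0.02194, +0.05025, +0.75801); u = 809.7·(+0.02194)/0.75801 + 304.7 = 328.1379, v = 697.4·(+0.05025)/0.75801 + 223.9 = 270.1278
M2: Pc = R·M2+t = (+0.02906, -0.09315, +0.83728); u = 809.7·(+0.02906)/0.83728 + 304.7 = 332.8041, v = 697.4·(-0.09315)/0.83728 + 223.9 = 146.3142
M3: Pc = R·M3+t = (-0.12474, -0.07165, +0.88999); u = 809.7·(-0.12474)/0.88999 + 304.7 = 191.2118, v = 697.4·(-0.07165)/0.88999 + 223.9 = 167.7583

c0=(173.00, 285.62) c1=(328.14, 270.13) c2=(332.80, 146.31) c3=(191.21, 167.76)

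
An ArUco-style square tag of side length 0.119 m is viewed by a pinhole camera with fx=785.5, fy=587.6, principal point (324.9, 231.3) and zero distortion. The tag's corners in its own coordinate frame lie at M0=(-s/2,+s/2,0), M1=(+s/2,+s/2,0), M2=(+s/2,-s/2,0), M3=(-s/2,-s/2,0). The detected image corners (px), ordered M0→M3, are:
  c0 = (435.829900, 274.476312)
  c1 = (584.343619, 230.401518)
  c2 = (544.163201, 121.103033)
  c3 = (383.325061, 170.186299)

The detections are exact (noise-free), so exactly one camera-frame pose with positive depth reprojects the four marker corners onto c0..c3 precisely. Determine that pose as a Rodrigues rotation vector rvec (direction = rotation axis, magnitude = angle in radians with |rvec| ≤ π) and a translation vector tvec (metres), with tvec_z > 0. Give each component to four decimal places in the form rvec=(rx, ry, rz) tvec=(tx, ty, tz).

Intrinsics K: fx=785.5, fy=587.6, cx=324.9, cy=231.3
Marker side s = 0.119 m; corners in marker frame (Z=0):
  M0 = (-0.0595, +0.0595, 0)
  M1 = (+0.0595, +0.0595, 0)
  M2 = (+0.0595, -0.0595, 0)
  M3 = (-0.0595, -0.0595, 0)
Detected image corners:
  c0 = (435.829900, 274.476312) px
  c1 = (584.343619, 230.401518) px
  c2 = (544.163201, 121.103033) px
  c3 = (383.325061, 170.186299) px
Planar DLT: solve 8×8 A·h = b for H (H[2,2]=1):
  H  [+1253.69780 +728.90557 +487.46048]
  H  [-408.51556 +1035.97354 +201.38012]
  H  [-0.09027 +0.69662 +1.00000]
B = K⁻¹H; ‖b₁‖=1.763888, ‖b₂‖=1.763888; λ = 2/(‖b₁‖+‖b₂‖) = 0.566929, sign → tz>0 ⇒ λ=+0.566929
r₁ = λ·B[:,0] = (+0.92602,-0.37400,-0.05118); r₂ = λ·B[:,1] = (+0.36273,+0.84407,+0.39493)
r₃ = r₁×r₂ = (-0.10451,-0.38428,+0.91728); SVD([r₁ r₂ r₃]) → R = UVᵀ:
  R  [+0.92602 +0.36273 -0.10451]
  R  [-0.37400 +0.84407 -0.38428]
  R  [-0.05118 +0.39493 +0.91728]
t = (+0.11733, -0.02887, +0.56693) m
tr R = 2.687370; θ = arccos((tr R − 1)/2) = 0.566686 rad = 32.469°
axis k = ((R−Rᵀ)₃₂, (R−Rᵀ)₁₃, (R−Rᵀ)₂₁) / (2 sinθ) = (+0.725739, -0.049672, -0.686174)
rvec = θ·k = (+0.411266, -0.028149, -0.388845)

rvec=(0.4113, -0.0281, -0.3888) tvec=(0.1173, -0.0289, 0.5669)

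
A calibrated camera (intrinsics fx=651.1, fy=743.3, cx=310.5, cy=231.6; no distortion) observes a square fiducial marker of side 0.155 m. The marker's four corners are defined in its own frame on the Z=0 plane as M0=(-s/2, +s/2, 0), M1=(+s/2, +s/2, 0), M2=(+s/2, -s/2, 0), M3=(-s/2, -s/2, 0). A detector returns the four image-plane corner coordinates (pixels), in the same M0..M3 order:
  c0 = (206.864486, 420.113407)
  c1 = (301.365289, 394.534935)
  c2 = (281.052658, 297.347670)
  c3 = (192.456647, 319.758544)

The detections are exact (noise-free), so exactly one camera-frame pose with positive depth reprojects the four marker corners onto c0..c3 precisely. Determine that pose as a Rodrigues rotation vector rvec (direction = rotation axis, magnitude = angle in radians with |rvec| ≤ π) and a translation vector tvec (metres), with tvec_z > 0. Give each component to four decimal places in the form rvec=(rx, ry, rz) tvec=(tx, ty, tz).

Intrinsics K: fx=651.1, fy=743.3, cx=310.5, cy=231.6
Marker side s = 0.155 m; corners in marker frame (Z=0):
  M0 = (-0.0775, +0.0775, 0)
  M1 = (+0.0775, +0.0775, 0)
  M2 = (+0.0775, -0.0775, 0)
  M3 = (-0.0775, -0.0775, 0)
Detected image corners:
  c0 = (206.864486, 420.113407) px
  c1 = (301.365289, 394.534935) px
  c2 = (281.052658, 297.347670) px
  c3 = (192.456647, 319.758544) px
Planar DLT: solve 8×8 A·h = b for H (H[2,2]=1):
  H  [+614.81905 +5.31182 +245.50078]
  H  [-118.25262 +481.34003 +356.17851]
  H  [+0.10115 -0.43531 +1.00000]
B = K⁻¹H; ‖b₁‖=0.921656, ‖b₂‖=0.921656; λ = 2/(‖b₁‖+‖b₂‖) = 1.085004, sign → tz>0 ⇒ λ=+1.085004
r₁ = λ·B[:,0] = (+0.97221,-0.20681,+0.10975); r₂ = λ·B[:,1] = (+0.23409,+0.84978,-0.47231)
r₃ = r₁×r₂ = (+0.00441,+0.48487,+0.87457); SVD([r₁ r₂ r₃]) → R = UVᵀ:
  R  [+0.97221 +0.23409 +0.00441]
  R  [-0.20681 +0.84978 +0.48487]
  R  [+0.10975 -0.47231 +0.87457]
t = (-0.10832, +0.18185, +1.08500) m
tr R = 2.696560; θ = arccos((tr R − 1)/2) = 0.558067 rad = 31.975°
axis k = ((R−Rᵀ)₃₂, (R−Rᵀ)₁₃, (R−Rᵀ)₂₁) / (2 sinθ) = (-0.903771, -0.099462, -0.416299)
rvec = θ·k = (-0.504365, -0.055506, -0.232323)

rvec=(-0.5044, -0.0555, -0.2323) tvec=(-0.1083, 0.1818, 1.0850)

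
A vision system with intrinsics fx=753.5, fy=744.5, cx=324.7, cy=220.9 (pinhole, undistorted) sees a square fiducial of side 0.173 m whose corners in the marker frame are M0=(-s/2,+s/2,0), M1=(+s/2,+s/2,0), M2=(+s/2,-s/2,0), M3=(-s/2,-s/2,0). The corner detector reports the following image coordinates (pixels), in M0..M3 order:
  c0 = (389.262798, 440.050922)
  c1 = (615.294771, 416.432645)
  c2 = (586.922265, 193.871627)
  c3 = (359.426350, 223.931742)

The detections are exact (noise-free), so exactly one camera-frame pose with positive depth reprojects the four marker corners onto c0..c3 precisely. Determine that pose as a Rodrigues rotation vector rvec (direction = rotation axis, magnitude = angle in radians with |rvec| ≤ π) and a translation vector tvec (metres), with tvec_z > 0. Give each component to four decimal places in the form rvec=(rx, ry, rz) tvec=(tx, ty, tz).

rvec=(0.0401, 0.0919, -0.1354) tvec=(0.1241, 0.0765, 0.5789)

Intrinsics K: fx=753.5, fy=744.5, cx=324.7, cy=220.9
Marker side s = 0.173 m; corners in marker frame (Z=0):
  M0 = (-0.0865, +0.0865, 0)
  M1 = (+0.0865, +0.0865, 0)
  M2 = (+0.0865, -0.0865, 0)
  M3 = (-0.0865, -0.0865, 0)
Detected image corners:
  c0 = (389.262798, 440.050922) px
  c1 = (615.294771, 416.432645) px
  c2 = (586.922265, 193.871627) px
  c3 = (359.426350, 223.931742) px
Planar DLT: solve 8×8 A·h = b for H (H[2,2]=1):
  H  [+1231.42739 +196.67506 +486.20466]
  H  [-206.85977 +1286.13810 +319.31256]
  H  [-0.16264 +0.05819 +1.00000]
B = K⁻¹H; ‖b₁‖=1.727432, ‖b₂‖=1.727432; λ = 2/(‖b₁‖+‖b₂‖) = 0.578894, sign → tz>0 ⇒ λ=+0.578894
r₁ = λ·B[:,0] = (+0.98665,-0.13291,-0.09415); r₂ = λ·B[:,1] = (+0.13658,+0.99006,+0.03369)
r₃ = r₁×r₂ = (+0.08874,-0.04610,+0.99499); SVD([r₁ r₂ r₃]) → R = UVᵀ:
  R  [+0.98665 +0.13658 +0.08874]
  R  [-0.13291 +0.99006 -0.04610]
  R  [-0.09415 +0.03369 +0.99499]
t = (+0.12408, +0.07652, +0.57889) m
tr R = 2.971689; θ = arccos((tr R − 1)/2) = 0.168458 rad = 9.652°
axis k = ((R−Rᵀ)₃₂, (R−Rᵀ)₁₃, (R−Rᵀ)₂₁) / (2 sinθ) = (+0.237929, +0.545422, -0.803682)
rvec = θ·k = (+0.040081, +0.091881, -0.135386)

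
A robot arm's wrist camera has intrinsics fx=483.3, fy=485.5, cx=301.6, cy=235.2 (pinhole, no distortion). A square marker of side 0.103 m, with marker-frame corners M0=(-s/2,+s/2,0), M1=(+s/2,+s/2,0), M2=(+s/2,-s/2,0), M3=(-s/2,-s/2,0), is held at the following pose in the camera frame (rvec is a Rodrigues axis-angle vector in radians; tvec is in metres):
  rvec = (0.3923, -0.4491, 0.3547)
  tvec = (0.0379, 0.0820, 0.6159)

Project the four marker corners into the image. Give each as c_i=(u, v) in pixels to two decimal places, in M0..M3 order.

Intrinsics K: fx=483.3, fy=485.5, cx=301.6, cy=235.2
Marker side s = 0.103 m; corners in marker frame (Z=0):
  M0 = (-0.0515, +0.0515, 0)
  M1 = (+0.0515, +0.0515, 0)
  M2 = (+0.0515, -0.0515, 0)
  M3 = (-0.0515, -0.0515, 0)
rvec = (0.3923, -0.4491, 0.3547), |rvec| = θ = 0.69383 rad = 39.754°
Rodrigues: sinθ=0.63949, 1−cosθ=0.23120; R = I + sinθ·[k]× + (1−cosθ)·[k]×²:
    [+0.84271 -0.41153 -0.34710]
    [+0.24231 +0.86567 -0.43808]
    [+0.48075 +0.28507 +0.82922]
t = (0.0379, 0.0820, 0.6159) m
M0: Pc = R·M0+t = (-0.02669, +0.11410, +0.60582); u = 483.3·(-0.02669)/0.60582 + 301.6 = 280.3049, v = 485.5·(+0.11410)/0.60582 + 235.2 = 326.6411
M1: Pc = R·M1+t = (+0.06011, +0.13906, +0.65534); u = 483.3·(+0.06011)/0.65534 + 301.6 = 345.9269, v = 485.5·(+0.13906)/0.65534 + 235.2 = 338.2212
M2: Pc = R·M2+t = (+0.10249, +0.04990, +0.62598); u = 483.3·(+0.10249)/0.62598 + 301.6 = 380.7325, v = 485.5·(+0.04990)/0.62598 + 235.2 = 273.8994
M3: Pc = R·M3+t = (+0.01569, +0.02494, +0.57646); u = 483.3·(+0.01569)/0.57646 + 301.6 = 314.7579, v = 485.5·(+0.02494)/0.57646 + 235.2 = 256.2043

c0=(280.30, 326.64) c1=(345.93, 338.22) c2=(380.73, 273.90) c3=(314.76, 256.20)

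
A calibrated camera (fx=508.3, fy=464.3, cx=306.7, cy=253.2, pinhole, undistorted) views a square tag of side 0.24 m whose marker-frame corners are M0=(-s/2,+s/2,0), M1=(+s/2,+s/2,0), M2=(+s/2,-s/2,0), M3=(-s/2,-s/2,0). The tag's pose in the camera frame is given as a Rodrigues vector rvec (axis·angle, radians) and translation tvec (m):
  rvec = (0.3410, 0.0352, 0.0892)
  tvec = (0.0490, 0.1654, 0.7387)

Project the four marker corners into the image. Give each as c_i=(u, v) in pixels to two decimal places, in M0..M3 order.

c0=(254.51, 411.77) c1=(410.56, 426.11) c2=(436.84, 295.87) c3=(262.68, 280.75)

Intrinsics K: fx=508.3, fy=464.3, cx=306.7, cy=253.2
Marker side s = 0.24 m; corners in marker frame (Z=0):
  M0 = (-0.1200, +0.1200, 0)
  M1 = (+0.1200, +0.1200, 0)
  M2 = (+0.1200, -0.1200, 0)
  M3 = (-0.1200, -0.1200, 0)
rvec = (0.3410, 0.0352, 0.0892), |rvec| = θ = 0.35423 rad = 20.296°
Rodrigues: sinθ=0.34687, 1−cosθ=0.06209; R = I + sinθ·[k]× + (1−cosθ)·[k]×²:
    [+0.99545 -0.08141 +0.04952]
    [+0.09329 +0.93853 -0.33236]
    [-0.01942 +0.33547 +0.94185]
t = (0.0490, 0.1654, 0.7387) m
M0: Pc = R·M0+t = (-0.08022, +0.26683, +0.78129); u = 508.3·(-0.08022)/0.78129 + 306.7 = 254.5075, v = 464.3·(+0.26683)/0.78129 + 253.2 = 411.7703
M1: Pc = R·M1+t = (+0.15869, +0.28922, +0.77663); u = 508.3·(+0.15869)/0.77663 + 306.7 = 410.5591, v = 464.3·(+0.28922)/0.77663 + 253.2 = 426.1066
M2: Pc = R·M2+t = (+0.17822, +0.06397, +0.69611); u = 508.3·(+0.17822)/0.69611 + 306.7 = 436.8377, v = 464.3·(+0.06397)/0.69611 + 253.2 = 295.8679
M3: Pc = R·M3+t = (-0.06069, +0.04158, +0.70077); u = 508.3·(-0.06069)/0.70077 + 306.7 = 262.6826, v = 464.3·(+0.04158)/0.70077 + 253.2 = 280.7505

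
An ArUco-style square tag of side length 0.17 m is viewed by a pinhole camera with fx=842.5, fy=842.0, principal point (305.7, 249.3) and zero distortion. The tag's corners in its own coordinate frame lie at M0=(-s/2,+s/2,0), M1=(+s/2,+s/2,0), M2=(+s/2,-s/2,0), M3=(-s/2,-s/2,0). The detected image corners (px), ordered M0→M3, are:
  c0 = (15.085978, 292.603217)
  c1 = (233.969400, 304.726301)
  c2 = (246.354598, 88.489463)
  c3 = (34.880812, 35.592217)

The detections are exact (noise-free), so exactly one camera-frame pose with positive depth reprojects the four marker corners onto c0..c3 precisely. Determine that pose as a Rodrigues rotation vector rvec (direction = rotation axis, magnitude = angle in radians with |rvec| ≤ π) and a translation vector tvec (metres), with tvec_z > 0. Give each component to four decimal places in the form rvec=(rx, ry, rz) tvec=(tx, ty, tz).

rvec=(-0.0557, -0.6748, 0.0746) tvec=(-0.1171, -0.0493, 0.6032)

Intrinsics K: fx=842.5, fy=842.0, cx=305.7, cy=249.3
Marker side s = 0.17 m; corners in marker frame (Z=0):
  M0 = (-0.0850, +0.0850, 0)
  M1 = (+0.0850, +0.0850, 0)
  M2 = (+0.0850, -0.0850, 0)
  M3 = (-0.0850, -0.0850, 0)
Detected image corners:
  c0 = (15.085978, 292.603217) px
  c1 = (233.969400, 304.726301) px
  c2 = (246.354598, 88.489463) px
  c3 = (34.880812, 35.592217) px
Planar DLT: solve 8×8 A·h = b for H (H[2,2]=1):
  H  [+1402.18856 -109.37209 +142.08585]
  H  [+378.43461 +1358.76754 +180.51529]
  H  [+1.03086 -0.12547 +1.00000]
B = K⁻¹H; ‖b₁‖=1.657794, ‖b₂‖=1.657794; λ = 2/(‖b₁‖+‖b₂‖) = 0.603211, sign → tz>0 ⇒ λ=+0.603211
r₁ = λ·B[:,0] = (+0.77831,+0.08700,+0.62183); r₂ = λ·B[:,1] = (-0.05084,+0.99583,-0.07569)
r₃ = r₁×r₂ = (-0.62582,+0.02729,+0.77949); SVD([r₁ r₂ r₃]) → R = UVᵀ:
  R  [+0.77831 -0.05084 -0.62582]
  R  [+0.08700 +0.99583 +0.02729]
  R  [+0.62183 -0.07569 +0.77949]
t = (-0.11714, -0.04928, +0.60321) m
tr R = 2.553627; θ = arccos((tr R − 1)/2) = 0.681206 rad = 39.030°
axis k = ((R−Rᵀ)₃₂, (R−Rᵀ)₁₃, (R−Rᵀ)₂₁) / (2 sinθ) = (-0.081764, -0.990624, +0.109447)
rvec = θ·k = (-0.055698, -0.674819, +0.074556)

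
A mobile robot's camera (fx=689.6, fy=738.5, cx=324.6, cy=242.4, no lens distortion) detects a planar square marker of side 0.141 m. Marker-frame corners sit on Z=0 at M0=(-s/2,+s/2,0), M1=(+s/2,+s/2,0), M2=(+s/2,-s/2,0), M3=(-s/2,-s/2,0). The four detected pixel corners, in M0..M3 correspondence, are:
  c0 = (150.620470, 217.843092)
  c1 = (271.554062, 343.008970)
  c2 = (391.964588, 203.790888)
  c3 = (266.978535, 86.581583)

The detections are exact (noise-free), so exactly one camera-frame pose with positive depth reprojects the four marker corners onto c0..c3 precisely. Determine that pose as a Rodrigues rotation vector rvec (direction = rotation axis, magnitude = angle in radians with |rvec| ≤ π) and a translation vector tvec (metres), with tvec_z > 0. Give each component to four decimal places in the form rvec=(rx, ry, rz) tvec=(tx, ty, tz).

Intrinsics K: fx=689.6, fy=738.5, cx=324.6, cy=242.4
Marker side s = 0.141 m; corners in marker frame (Z=0):
  M0 = (-0.0705, +0.0705, 0)
  M1 = (+0.0705, +0.0705, 0)
  M2 = (+0.0705, -0.0705, 0)
  M3 = (-0.0705, -0.0705, 0)
Detected image corners:
  c0 = (150.620470, 217.843092) px
  c1 = (271.554062, 343.008970) px
  c2 = (391.964588, 203.790888) px
  c3 = (266.978535, 86.581583) px
Planar DLT: solve 8×8 A·h = b for H (H[2,2]=1):
  H  [+781.21298 -863.63853 +269.19749]
  H  [+787.70975 +939.28688 +210.93897]
  H  [-0.33644 -0.09018 +1.00000]
B = K⁻¹H; ‖b₁‖=1.779303, ‖b₂‖=1.779303; λ = 2/(‖b₁‖+‖b₂‖) = 0.562018, sign → tz>0 ⇒ λ=+0.562018
r₁ = λ·B[:,0] = (+0.72569,+0.66153,-0.18909); r₂ = λ·B[:,1] = (-0.68000,+0.73146,-0.05068)
r₃ = r₁×r₂ = (+0.10478,+0.16536,+0.98065); SVD([r₁ r₂ r₃]) → R = UVᵀ:
  R  [+0.72569 -0.68000 +0.10478]
  R  [+0.66153 +0.73146 +0.16536]
  R  [-0.18909 -0.05068 +0.98065]
t = (-0.04515, -0.02394, +0.56202) m
tr R = 2.437796; θ = arccos((tr R − 1)/2) = 0.768581 rad = 44.036°
axis k = ((R−Rᵀ)₃₂, (R−Rᵀ)₁₃, (R−Rᵀ)₂₁) / (2 sinθ) = (-0.155402, +0.211380, +0.964971)
rvec = θ·k = (-0.119439, +0.162463, +0.741658)

rvec=(-0.1194, 0.1625, 0.7417) tvec=(-0.0452, -0.0239, 0.5620)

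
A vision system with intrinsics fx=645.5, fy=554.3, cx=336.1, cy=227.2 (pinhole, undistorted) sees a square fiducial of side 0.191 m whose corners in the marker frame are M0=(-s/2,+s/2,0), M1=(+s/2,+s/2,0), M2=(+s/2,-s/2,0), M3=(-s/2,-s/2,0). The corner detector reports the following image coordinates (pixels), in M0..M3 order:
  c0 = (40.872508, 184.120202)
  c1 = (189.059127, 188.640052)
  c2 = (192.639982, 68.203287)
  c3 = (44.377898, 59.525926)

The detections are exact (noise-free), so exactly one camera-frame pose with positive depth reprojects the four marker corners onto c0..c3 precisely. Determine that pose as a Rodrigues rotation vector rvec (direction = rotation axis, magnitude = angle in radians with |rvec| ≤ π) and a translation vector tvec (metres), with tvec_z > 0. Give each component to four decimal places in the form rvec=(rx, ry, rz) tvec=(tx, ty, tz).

rvec=(0.0080, -0.1539, 0.0264) tvec=(-0.2923, -0.1591, 0.8650)

Intrinsics K: fx=645.5, fy=554.3, cx=336.1, cy=227.2
Marker side s = 0.191 m; corners in marker frame (Z=0):
  M0 = (-0.0955, +0.0955, 0)
  M1 = (+0.0955, +0.0955, 0)
  M2 = (+0.0955, -0.0955, 0)
  M3 = (-0.0955, -0.0955, 0)
Detected image corners:
  c0 = (40.872508, 184.120202) px
  c1 = (189.059127, 188.640052) px
  c2 = (192.639982, 68.203287) px
  c3 = (44.377898, 59.525926) px
Planar DLT: solve 8×8 A·h = b for H (H[2,2]=1):
  H  [+796.74067 -17.74781 +117.99106]
  H  [+56.72420 +642.12204 +125.21862]
  H  [+0.17730 +0.00690 +1.00000]
B = K⁻¹H; ‖b₁‖=1.156047, ‖b₂‖=1.156047; λ = 2/(‖b₁‖+‖b₂‖) = 0.865017, sign → tz>0 ⇒ λ=+0.865017
r₁ = λ·B[:,0] = (+0.98784,+0.02566,+0.15336); r₂ = λ·B[:,1] = (-0.02689,+0.99962,+0.00597)
r₃ = r₁×r₂ = (-0.15315,-0.01002,+0.98815); SVD([r₁ r₂ r₃]) → R = UVᵀ:
  R  [+0.98784 -0.02689 -0.15315]
  R  [+0.02566 +0.99962 -0.01002]
  R  [+0.15336 +0.00597 +0.98815]
t = (-0.29228, -0.15915, +0.86502) m
tr R = 2.975609; θ = arccos((tr R − 1)/2) = 0.156336 rad = 8.957°
axis k = ((R−Rᵀ)₃₂, (R−Rᵀ)₁₃, (R−Rᵀ)₂₁) / (2 sinθ) = (+0.051366, -0.984318, +0.168761)
rvec = θ·k = (+0.008030, -0.153884, +0.026383)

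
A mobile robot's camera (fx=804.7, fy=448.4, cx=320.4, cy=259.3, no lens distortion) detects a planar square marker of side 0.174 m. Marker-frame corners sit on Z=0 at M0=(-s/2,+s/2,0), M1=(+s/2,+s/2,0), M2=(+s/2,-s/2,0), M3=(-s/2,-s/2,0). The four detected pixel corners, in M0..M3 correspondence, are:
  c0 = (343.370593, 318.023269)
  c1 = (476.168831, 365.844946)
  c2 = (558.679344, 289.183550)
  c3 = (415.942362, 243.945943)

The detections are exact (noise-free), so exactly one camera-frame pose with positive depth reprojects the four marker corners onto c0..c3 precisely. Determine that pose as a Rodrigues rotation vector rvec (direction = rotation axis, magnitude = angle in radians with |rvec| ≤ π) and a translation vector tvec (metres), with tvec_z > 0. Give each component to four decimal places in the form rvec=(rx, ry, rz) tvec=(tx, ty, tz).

rvec=(0.1206, 0.3474, 0.5071) tvec=(0.1369, 0.0882, 0.8790)

Intrinsics K: fx=804.7, fy=448.4, cx=320.4, cy=259.3
Marker side s = 0.174 m; corners in marker frame (Z=0):
  M0 = (-0.0870, +0.0870, 0)
  M1 = (+0.0870, +0.0870, 0)
  M2 = (+0.0870, -0.0870, 0)
  M3 = (-0.0870, -0.0870, 0)
Detected image corners:
  c0 = (343.370593, 318.023269) px
  c1 = (476.168831, 365.844946) px
  c2 = (558.679344, 289.183550) px
  c3 = (415.942362, 243.945943) px
Planar DLT: solve 8×8 A·h = b for H (H[2,2]=1):
  H  [+640.41485 -343.70848 +445.76532]
  H  [+165.27291 +501.51379 +304.30792]
  H  [-0.33619 +0.22539 +1.00000]
B = K⁻¹H; ‖b₁‖=1.137683, ‖b₂‖=1.137683; λ = 2/(‖b₁‖+‖b₂‖) = 0.878980, sign → tz>0 ⇒ λ=+0.878980
r₁ = λ·B[:,0] = (+0.81719,+0.49486,-0.29550); r₂ = λ·B[:,1] = (-0.45431,+0.86853,+0.19811)
r₃ = r₁×r₂ = (+0.35469,-0.02764,+0.93458); SVD([r₁ r₂ r₃]) → R = UVᵀ:
  R  [+0.81719 -0.45431 +0.35469]
  R  [+0.49486 +0.86853 -0.02764]
  R  [-0.29550 +0.19811 +0.93458]
t = (+0.13694, +0.08823, +0.87898) m
tr R = 2.620296; θ = arccos((tr R − 1)/2) = 0.626392 rad = 35.890°
axis k = ((R−Rᵀ)₃₂, (R−Rᵀ)₁₃, (R−Rᵀ)₂₁) / (2 sinθ) = (+0.192548, +0.554556, +0.809564)
rvec = θ·k = (+0.120610, +0.347369, +0.507104)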